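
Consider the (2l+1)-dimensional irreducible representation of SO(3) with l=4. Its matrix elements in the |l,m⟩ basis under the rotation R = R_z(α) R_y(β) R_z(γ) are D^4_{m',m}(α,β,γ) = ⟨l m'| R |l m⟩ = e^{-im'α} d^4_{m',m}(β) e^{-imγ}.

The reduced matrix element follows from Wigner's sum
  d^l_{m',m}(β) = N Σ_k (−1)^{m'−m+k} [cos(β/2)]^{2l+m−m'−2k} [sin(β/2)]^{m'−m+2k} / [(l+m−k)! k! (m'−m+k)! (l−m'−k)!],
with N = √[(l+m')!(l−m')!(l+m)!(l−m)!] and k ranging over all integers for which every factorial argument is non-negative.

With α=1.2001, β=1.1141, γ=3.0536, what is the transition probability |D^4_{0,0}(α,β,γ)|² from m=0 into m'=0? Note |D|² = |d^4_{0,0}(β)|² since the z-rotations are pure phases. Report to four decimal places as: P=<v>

P=0.0356

D^4_{0,0}(1.2001,1.1141,3.0536) = e^{-i·0·1.2001}·d^4_{0,0}(1.1141)·e^{-i·0·3.0536}. Compute d first:
c=cos(1.1141/2)=0.848818, s=sin(1.1141/2)=0.528684; N=√[24·24·24·24]=576.000000
Admissible k: 0..4 (factorial args all ≥0)
  k=0: (−1)^0·576.0000/(576)·0.8488^8·0.5287^0 = +0.269475
  k=1: (−1)^1·576.0000/(36)·0.8488^6·0.5287^2 = -1.672638
  k=2: (−1)^2·576.0000/(16)·0.8488^4·0.5287^4 = +1.459984
  k=3: (−1)^3·576.0000/(36)·0.8488^2·0.5287^6 = -0.251727
  k=4: (−1)^4·576.0000/(576)·0.8488^0·0.5287^8 = +0.006103
d^4_{0,0}(1.1141) = +0.269475 -1.672638 +1.459984 -0.251727 +0.006103 = -0.188802
|D^4_{0,0}|² = |d^4_{0,0}(β)|² = (-0.188802)² = 0.035646 (the z-rotation phases have unit modulus)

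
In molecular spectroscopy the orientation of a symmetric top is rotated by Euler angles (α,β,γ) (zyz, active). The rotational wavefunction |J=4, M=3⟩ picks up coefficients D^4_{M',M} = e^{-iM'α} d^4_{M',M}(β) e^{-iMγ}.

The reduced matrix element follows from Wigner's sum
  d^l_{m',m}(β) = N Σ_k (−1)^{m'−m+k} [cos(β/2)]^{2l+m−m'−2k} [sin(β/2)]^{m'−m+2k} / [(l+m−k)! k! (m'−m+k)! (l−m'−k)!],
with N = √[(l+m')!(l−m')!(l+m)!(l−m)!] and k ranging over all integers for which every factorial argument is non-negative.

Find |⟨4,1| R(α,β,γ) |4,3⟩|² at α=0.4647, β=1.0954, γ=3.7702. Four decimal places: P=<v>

P=0.1002

First d^4_{1,3}(β=1.0954), then the phase factors e^{-i(1)α} and e^{-i(3)γ}:
With c≡cos(β/2)=0.853724 and s≡sin(β/2)=0.520725, N=[120·6·5040·1]^{1/2}=1904.940944
Admissible k: 2..3 (factorial args all ≥0)
  k=2: (−1)^0·1904.9409/(240)·0.8537^6·0.5207^2 = +0.833285
  k=3: (−1)^1·1904.9409/(144)·0.8537^4·0.5207^4 = -0.516682
d^4_{1,3}(1.0954) = +0.833285 -0.516682 = +0.316602
|D^4_{1,3}|² = |d^4_{1,3}(β)|² = (+0.316602)² = 0.100237 (the z-rotation phases have unit modulus)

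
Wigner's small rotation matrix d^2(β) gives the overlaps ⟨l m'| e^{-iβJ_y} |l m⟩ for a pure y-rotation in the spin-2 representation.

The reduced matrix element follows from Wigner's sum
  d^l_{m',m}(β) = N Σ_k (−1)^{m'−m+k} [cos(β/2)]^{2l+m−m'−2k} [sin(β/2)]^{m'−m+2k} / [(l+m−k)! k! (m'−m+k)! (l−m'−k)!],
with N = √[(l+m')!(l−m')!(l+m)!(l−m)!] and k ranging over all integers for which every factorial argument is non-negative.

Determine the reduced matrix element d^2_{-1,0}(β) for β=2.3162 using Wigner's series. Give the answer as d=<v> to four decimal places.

d=-0.6104

d^2_{-1,0}(β=2.3162) via Wigner's sum:
c=cos(2.3162/2)=0.401081, s=sin(2.3162/2)=0.916043; N=√[1·6·2·2]=4.898979
Admissible k: 1..2 (factorial args all ≥0)
  k=1: (−1)^0·4.8990/(2)·0.4011^3·0.9160^1 = +0.144773
  k=2: (−1)^1·4.8990/(2)·0.4011^1·0.9160^3 = -0.755187
d^2_{-1,0}(2.3162) = +0.144773 -0.755187 = -0.610414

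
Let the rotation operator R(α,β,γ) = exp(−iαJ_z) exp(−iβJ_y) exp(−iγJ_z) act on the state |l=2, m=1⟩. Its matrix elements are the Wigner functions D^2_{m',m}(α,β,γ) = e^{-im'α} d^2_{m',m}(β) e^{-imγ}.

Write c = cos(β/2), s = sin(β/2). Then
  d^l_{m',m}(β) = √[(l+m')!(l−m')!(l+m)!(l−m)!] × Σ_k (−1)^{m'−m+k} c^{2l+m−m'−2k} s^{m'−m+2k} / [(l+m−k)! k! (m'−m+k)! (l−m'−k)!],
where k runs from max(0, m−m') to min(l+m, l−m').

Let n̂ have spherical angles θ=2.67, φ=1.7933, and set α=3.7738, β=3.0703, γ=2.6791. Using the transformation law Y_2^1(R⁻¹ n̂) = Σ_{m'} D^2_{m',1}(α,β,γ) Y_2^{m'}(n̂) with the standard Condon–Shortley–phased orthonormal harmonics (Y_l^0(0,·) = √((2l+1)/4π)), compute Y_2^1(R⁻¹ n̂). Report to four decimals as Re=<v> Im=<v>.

Re=0.2735 Im=-0.1787

Need the full column D^2_{m',1} for m'=−2..2 at α=3.7738, β=3.0703, γ=2.6791.
cos(β/2)=0.035639, sin(β/2)=0.999365
d^2_{-2,1}: single k=3 term ⇒ +0.071142;  D = +0.011061-0.070277i
d^2_{-1,1}: k∈[2..3] ⇒ +0.003806 -0.997461 = -0.993656;  D = -0.455406-0.883152i
d^2_{0,1}: k∈[1..2] ⇒ +0.000111 -0.087131 = -0.087020;  D = +0.077878+0.038826i
d^2_{1,1}: k∈[0..1] ⇒ +0.000002 -0.003806 = -0.003804;  D = -0.003749+0.000642i
d^2_{2,1}: single k=0 term ⇒ -0.000090;  D = +0.000063-0.000065i
Y_2^{m'}(θ=2.67,φ=1.7933) and Σ D·Y over m':
  (+0.0111-0.0703i)·(-0.0720+0.0343i)  (-0.4554-0.8832i)·(+0.0690+0.3050i)  (+0.0779+0.0388i)·(+0.4355+0.0000i)  (-0.0037+0.0006i)·(-0.0690+0.3050i)  (+0.0001-0.0001i)·(-0.0720-0.0343i)
Y_2^1(R⁻¹ n̂) = +0.273488-0.178652i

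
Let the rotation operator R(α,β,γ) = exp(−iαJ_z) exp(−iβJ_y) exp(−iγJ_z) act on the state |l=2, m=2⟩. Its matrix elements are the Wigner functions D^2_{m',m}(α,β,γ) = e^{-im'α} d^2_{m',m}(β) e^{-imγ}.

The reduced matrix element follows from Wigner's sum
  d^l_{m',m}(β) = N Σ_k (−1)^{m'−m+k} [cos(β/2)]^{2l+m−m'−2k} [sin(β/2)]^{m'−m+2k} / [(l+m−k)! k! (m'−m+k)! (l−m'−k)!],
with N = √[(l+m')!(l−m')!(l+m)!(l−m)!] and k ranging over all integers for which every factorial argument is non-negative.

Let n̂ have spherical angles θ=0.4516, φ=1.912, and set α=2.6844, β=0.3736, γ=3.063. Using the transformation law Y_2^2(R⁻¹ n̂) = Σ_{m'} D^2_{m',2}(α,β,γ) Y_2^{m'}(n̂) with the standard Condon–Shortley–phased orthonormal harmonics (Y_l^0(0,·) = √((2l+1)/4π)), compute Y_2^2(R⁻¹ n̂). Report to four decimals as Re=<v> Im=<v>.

Re=-0.0362 Im=0.0032

Need the full column D^2_{m',2} for m'=−2..2 at α=2.6844, β=0.3736, γ=3.063.
cos(β/2)=0.982604, sin(β/2)=0.185716
d^2_{-2,2}: single k=4 term ⇒ +0.001190;  D = +0.000865-0.000817i
d^2_{-1,2}: single k=3 term ⇒ +0.012588;  D = -0.012026+0.003720i
d^2_{0,2}: single k=2 term ⇒ +0.081570;  D = +0.080564+0.012769i
d^2_{1,2}: single k=1 term ⇒ +0.352382;  D = -0.287942-0.203130i
d^2_{2,2}: single k=0 term ⇒ +0.932209;  D = +0.446291+0.818436i
Y_2^{m'}(θ=0.4516,φ=1.912) and Σ D·Y over m':
  (+0.0009-0.0008i)·(-0.0571+0.0464i)  (-0.0120+0.0037i)·(-0.1015-0.2859i)  (+0.0806+0.0128i)·(+0.4506+0.0000i)  (-0.2879-0.2031i)·(+0.1015-0.2859i)  (+0.4463+0.8184i)·(-0.0571-0.0464i)
Y_2^2(R⁻¹ n̂) = -0.036229+0.003161i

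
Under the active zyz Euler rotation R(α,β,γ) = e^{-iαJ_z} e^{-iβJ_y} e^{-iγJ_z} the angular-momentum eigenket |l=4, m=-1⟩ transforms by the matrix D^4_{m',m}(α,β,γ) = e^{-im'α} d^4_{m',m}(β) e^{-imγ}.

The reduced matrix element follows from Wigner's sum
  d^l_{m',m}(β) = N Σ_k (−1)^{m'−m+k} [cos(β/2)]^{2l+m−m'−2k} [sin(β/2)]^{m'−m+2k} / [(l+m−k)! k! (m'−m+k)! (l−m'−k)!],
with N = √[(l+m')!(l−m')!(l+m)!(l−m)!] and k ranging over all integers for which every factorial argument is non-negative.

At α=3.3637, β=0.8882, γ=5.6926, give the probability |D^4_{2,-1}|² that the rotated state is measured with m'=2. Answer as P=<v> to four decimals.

D^4_{2,-1}(3.3637,0.8882,5.6926) = e^{-i·2·3.3637}·d^4_{2,-1}(0.8882)·e^{-i·-1·5.6926}. Compute d first:
Half-angle: c=0.902998, s=0.429645. N=√(720·2·6·120)=1018.233765
k: max(0,(-1)−(2))=0 … min(4+(-1),4−(2))=2
  k=0: (−1)^3·1018.2338/(72)·0.9030^5·0.4296^3 = -0.673409
  k=1: (−1)^4·1018.2338/(48)·0.9030^3·0.4296^5 = +0.228674
  k=2: (−1)^5·1018.2338/(240)·0.9030^1·0.4296^7 = -0.010354
d^4_{2,-1}(0.8882) = -0.673409 +0.228674 -0.010354 = -0.455088
|D^4_{2,-1}|² = |d^4_{2,-1}(β)|² = (-0.455088)² = 0.207105 (the z-rotation phases have unit modulus)

P=0.2071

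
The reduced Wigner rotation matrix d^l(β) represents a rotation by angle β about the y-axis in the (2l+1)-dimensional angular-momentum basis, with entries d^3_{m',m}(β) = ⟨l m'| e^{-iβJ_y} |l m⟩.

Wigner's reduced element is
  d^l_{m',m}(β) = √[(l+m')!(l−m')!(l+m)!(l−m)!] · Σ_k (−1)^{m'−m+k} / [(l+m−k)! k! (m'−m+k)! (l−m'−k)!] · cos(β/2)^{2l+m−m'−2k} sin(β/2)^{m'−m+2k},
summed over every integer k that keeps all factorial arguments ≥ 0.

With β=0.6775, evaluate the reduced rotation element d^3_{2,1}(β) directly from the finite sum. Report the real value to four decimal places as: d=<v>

d=-0.5896

d^3_{2,1}(β=0.6775) via Wigner's sum:
Half-angle: c=0.943171, s=0.332308. N=√(120·1·24·2)=75.894664
Admissible k: 0..1 (factorial args all ≥0)
  k=0: (−1)^1·75.8947/(24)·0.9432^5·0.3323^1 = -0.784319
  k=1: (−1)^2·75.8947/(12)·0.9432^3·0.3323^3 = +0.194726
d^3_{2,1}(0.6775) = -0.784319 +0.194726 = -0.589593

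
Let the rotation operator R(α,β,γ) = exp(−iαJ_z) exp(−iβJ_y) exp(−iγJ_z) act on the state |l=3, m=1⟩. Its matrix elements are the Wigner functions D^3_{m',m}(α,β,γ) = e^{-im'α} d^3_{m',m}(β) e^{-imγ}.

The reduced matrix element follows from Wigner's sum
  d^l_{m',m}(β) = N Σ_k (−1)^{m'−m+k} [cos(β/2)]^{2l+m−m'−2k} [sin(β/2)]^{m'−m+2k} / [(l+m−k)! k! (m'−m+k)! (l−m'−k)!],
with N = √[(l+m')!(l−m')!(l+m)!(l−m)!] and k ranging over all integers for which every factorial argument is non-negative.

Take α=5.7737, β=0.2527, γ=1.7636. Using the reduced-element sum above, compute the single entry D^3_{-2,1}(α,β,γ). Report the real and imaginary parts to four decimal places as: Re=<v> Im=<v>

Split into d^3_{-2,1}(β=0.2527) × two z-phases.
c=cos(0.2527/2)=0.992028, s=sin(0.2527/2)=0.126014; N=√[1·120·24·2]=75.894664
The bounds max(0,m−m')=3 and min(l+m,l−m')=4 give 2 terms
  k=3: (−1)^0·75.8947/(12)·0.9920^3·0.1260^3 = +0.012355
  k=4: (−1)^1·75.8947/(24)·0.9920^1·0.1260^5 = -0.000100
d^3_{-2,1}(0.2527) = +0.012355 -0.000100 = +0.012256
Phases: e^{-i·(-2)·5.7737}=+0.524243-0.851569i, e^{-i·(1)·1.7636}=-0.191611-0.981471i ⇒ D=-0.011474-0.004306i

Re=-0.0115 Im=-0.0043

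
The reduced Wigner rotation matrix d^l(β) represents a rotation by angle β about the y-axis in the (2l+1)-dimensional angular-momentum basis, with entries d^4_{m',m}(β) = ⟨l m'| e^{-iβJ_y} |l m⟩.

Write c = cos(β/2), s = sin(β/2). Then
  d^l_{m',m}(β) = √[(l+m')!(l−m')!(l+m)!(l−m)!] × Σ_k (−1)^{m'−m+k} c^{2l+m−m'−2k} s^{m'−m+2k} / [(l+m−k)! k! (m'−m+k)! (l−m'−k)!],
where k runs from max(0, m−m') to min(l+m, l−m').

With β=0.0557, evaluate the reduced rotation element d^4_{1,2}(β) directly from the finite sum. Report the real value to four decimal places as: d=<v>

d^4_{1,2}(β=0.0557) via Wigner's sum:
With c≡cos(β/2)=0.999612 and s≡sin(β/2)=0.027846, N=[120·6·720·2]^{1/2}=1018.233765
k∈{1,2,3} keeps every argument non-negative
  k=1: (−1)^0·1018.2338/(240)·0.9996^7·0.0278^1 = +0.117822
  k=2: (−1)^1·1018.2338/(48)·0.9996^5·0.0278^3 = -0.000457
  k=3: (−1)^2·1018.2338/(72)·0.9996^3·0.0278^5 = +0.000000
d^4_{1,2}(0.0557) = +0.117822 -0.000457 +0.000000 = +0.117365

d=0.1174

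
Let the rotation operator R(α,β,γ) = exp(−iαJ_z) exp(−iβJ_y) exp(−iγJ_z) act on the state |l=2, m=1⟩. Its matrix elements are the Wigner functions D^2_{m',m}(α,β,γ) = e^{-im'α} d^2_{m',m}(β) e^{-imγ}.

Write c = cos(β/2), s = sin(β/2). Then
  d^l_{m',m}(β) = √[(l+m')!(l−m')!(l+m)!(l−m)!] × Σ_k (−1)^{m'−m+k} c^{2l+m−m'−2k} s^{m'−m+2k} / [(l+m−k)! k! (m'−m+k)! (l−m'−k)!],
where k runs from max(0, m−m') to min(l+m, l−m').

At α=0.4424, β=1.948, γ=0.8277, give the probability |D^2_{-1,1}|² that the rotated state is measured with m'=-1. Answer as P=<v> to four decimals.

P=0.0325

D^2_{-1,1}(0.4424,1.948,0.8277) = e^{-i·-1·0.4424}·d^2_{-1,1}(1.948)·e^{-i·1·0.8277}. Compute d first:
c=cos(1.948/2)=0.561995, s=sin(1.948/2)=0.827140; N=√[1·6·6·1]=6.000000
k∈{2,3} keeps every argument non-negative
  k=2: (−1)^0·6.0000/(2)·0.5620^2·0.8271^2 = +0.648254
  k=3: (−1)^1·6.0000/(6)·0.5620^0·0.8271^4 = -0.468076
d^2_{-1,1}(1.948) = +0.648254 -0.468076 = +0.180178
|D^2_{-1,1}|² = |d^2_{-1,1}(β)|² = (+0.180178)² = 0.032464 (the z-rotation phases have unit modulus)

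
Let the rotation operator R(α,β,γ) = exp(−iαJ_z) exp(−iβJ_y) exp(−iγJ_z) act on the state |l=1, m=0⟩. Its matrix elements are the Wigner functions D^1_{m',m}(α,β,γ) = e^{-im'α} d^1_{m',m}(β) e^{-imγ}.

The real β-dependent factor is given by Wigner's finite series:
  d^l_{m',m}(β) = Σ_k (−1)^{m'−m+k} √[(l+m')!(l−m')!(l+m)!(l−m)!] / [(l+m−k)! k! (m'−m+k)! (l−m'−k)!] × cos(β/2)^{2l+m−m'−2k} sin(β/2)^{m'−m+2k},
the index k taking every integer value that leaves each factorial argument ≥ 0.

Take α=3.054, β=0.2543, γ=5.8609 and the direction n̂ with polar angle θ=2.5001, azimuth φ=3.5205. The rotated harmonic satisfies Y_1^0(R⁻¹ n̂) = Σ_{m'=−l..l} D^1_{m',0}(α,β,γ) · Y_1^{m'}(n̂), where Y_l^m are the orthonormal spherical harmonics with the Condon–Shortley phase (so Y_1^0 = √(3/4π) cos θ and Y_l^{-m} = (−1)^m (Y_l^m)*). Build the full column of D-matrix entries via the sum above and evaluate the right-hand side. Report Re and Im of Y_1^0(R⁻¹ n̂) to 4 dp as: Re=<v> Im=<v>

Need the full column D^1_{m',0} for m'=−1..1 at α=3.054, β=0.2543, γ=5.8609.
cos(β/2)=0.991927, sin(β/2)=0.126808
d^1_{-1,0}: single k=1 term ⇒ +0.177885;  D = -0.177203+0.015562i
d^1_{0,0}: k∈[0..1] ⇒ +0.983920 -0.016080 = +0.967840;  D = +0.967840+0.000000i
d^1_{1,0}: single k=0 term ⇒ -0.177885;  D = +0.177203+0.015562i
Y_1^{m'}(θ=2.5001,φ=3.5205) and Σ D·Y over m':
  (-0.1772+0.0156i)·(-0.1921+0.0765i)  (+0.9678+0.0000i)·(-0.3915+0.0000i)  (+0.1772+0.0156i)·(+0.1921+0.0765i)
Y_1^0(R⁻¹ n̂) = -0.313187+0.000000i

Re=-0.3132 Im=0.0000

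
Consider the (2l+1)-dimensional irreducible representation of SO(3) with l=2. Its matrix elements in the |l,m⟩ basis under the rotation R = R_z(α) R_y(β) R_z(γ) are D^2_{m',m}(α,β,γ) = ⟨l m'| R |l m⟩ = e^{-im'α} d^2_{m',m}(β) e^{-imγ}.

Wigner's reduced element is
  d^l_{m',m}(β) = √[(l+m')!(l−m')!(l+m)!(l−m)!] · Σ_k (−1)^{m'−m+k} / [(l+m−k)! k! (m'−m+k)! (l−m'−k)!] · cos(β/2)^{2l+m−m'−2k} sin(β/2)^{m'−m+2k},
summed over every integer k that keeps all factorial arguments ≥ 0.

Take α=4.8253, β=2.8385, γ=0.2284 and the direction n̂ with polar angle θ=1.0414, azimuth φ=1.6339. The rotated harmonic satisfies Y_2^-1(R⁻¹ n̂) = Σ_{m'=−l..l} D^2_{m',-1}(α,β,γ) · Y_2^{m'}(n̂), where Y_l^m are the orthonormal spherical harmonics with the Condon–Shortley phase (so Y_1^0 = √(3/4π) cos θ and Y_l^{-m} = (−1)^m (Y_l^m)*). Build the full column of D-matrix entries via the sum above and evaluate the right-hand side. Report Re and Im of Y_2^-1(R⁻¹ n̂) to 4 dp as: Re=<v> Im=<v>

Need the full column D^2_{m',-1} for m'=−2..2 at α=4.8253, β=2.8385, γ=0.2284.
cos(β/2)=0.150967, sin(β/2)=0.988539
d^2_{-2,-1}: single k=1 term ⇒ +0.006803;  D = -0.006113-0.002985i
d^2_{-1,-1}: k∈[0..1] ⇒ +0.000519 -0.066815 = -0.066295;  D = -0.022191+0.062471i
d^2_{0,-1}: k∈[0..1] ⇒ -0.008331 +0.357222 = +0.348891;  D = +0.339830+0.078996i
d^2_{1,-1}: k∈[0..1] ⇒ +0.066815 -0.954937 = -0.888123;  D = +0.102341-0.882206i
d^2_{2,-1}: single k=0 term ⇒ -0.291671;  D = +0.291670+0.000752i
Y_2^{m'}(θ=1.0414,φ=1.6339) and Σ D·Y over m':
  (-0.0061-0.0030i)·(-0.2855+0.0362i)  (-0.0222+0.0625i)·(-0.0212-0.3361i)  (+0.3398+0.0790i)·(-0.0741+0.0000i)  (+0.1023-0.8822i)·(+0.0212-0.3361i)  (+0.2917+0.0008i)·(-0.2855-0.0362i)
Y_2^-1(R⁻¹ n̂) = -0.379402-0.062997i

Re=-0.3794 Im=-0.0630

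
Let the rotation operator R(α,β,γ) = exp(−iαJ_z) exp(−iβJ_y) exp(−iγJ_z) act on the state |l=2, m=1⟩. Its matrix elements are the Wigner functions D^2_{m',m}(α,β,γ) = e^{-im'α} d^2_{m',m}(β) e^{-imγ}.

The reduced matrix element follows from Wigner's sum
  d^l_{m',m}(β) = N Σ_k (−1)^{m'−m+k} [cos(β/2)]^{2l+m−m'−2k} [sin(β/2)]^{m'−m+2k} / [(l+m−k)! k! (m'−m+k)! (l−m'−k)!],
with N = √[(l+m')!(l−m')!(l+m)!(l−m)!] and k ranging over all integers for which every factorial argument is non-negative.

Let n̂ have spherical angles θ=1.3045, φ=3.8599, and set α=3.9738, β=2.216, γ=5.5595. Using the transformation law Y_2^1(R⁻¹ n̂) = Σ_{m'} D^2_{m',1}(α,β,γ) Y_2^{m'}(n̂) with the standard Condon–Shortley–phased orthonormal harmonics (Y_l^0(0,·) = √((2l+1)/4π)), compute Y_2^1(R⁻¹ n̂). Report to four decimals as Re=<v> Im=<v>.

Re=0.2426 Im=0.2831

Need the full column D^2_{m',1} for m'=−2..2 at α=3.9738, β=2.216, γ=5.5595.
cos(β/2)=0.446452, sin(β/2)=0.894808
d^2_{-2,1}: single k=3 term ⇒ +0.639726;  D = -0.466554+0.437694i
d^2_{-1,1}: k∈[2..3] ⇒ +0.478774 -0.641089 = -0.162316;  D = +0.002419+0.162298i
d^2_{0,1}: k∈[1..2] ⇒ +0.195043 -0.783501 = -0.588458;  D = -0.440973-0.389648i
d^2_{1,1}: k∈[0..1] ⇒ +0.039728 -0.478774 = -0.439045;  D = +0.436463-0.047553i
d^2_{2,1}: single k=0 term ⇒ -0.159252;  D = -0.093831+0.128673i
Y_2^{m'}(θ=1.3045,φ=3.8599) and Σ D·Y over m':
  (-0.4666+0.4377i)·(+0.0481-0.3563i)  (+0.0024+0.1623i)·(-0.1477+0.1291i)  (-0.4410-0.3896i)·(-0.2499+0.0000i)  (+0.4365-0.0476i)·(+0.1477+0.1291i)  (-0.0938+0.1287i)·(+0.0481+0.3563i)
Y_2^1(R⁻¹ n̂) = +0.242619+0.283060i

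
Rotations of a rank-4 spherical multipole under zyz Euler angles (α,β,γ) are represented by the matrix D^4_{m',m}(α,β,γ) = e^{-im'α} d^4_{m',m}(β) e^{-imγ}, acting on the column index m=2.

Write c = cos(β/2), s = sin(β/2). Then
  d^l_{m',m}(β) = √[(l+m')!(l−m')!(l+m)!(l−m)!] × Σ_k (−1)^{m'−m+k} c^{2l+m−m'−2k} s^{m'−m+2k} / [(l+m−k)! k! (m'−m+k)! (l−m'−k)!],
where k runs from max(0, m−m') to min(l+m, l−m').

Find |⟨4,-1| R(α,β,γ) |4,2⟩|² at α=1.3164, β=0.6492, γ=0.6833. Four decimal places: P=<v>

P=0.0856

First d^4_{-1,2}(β=0.6492), then the phase factors e^{-i(-1)α} and e^{-i(2)γ}:
c=cos(0.6492/2)=0.947778, s=sin(0.6492/2)=0.318930; N=√[6·120·720·2]=1018.233765
k∈{3,4,5} keeps every argument non-negative
  k=3: (−1)^0·1018.2338/(72)·0.9478^5·0.3189^3 = +0.350860
  k=4: (−1)^1·1018.2338/(48)·0.9478^3·0.3189^5 = -0.059594
  k=5: (−1)^2·1018.2338/(240)·0.9478^1·0.3189^7 = +0.001350
d^4_{-1,2}(0.6492) = +0.350860 -0.059594 +0.001350 = +0.292616
|D^4_{-1,2}|² = |d^4_{-1,2}(β)|² = (+0.292616)² = 0.085624 (the z-rotation phases have unit modulus)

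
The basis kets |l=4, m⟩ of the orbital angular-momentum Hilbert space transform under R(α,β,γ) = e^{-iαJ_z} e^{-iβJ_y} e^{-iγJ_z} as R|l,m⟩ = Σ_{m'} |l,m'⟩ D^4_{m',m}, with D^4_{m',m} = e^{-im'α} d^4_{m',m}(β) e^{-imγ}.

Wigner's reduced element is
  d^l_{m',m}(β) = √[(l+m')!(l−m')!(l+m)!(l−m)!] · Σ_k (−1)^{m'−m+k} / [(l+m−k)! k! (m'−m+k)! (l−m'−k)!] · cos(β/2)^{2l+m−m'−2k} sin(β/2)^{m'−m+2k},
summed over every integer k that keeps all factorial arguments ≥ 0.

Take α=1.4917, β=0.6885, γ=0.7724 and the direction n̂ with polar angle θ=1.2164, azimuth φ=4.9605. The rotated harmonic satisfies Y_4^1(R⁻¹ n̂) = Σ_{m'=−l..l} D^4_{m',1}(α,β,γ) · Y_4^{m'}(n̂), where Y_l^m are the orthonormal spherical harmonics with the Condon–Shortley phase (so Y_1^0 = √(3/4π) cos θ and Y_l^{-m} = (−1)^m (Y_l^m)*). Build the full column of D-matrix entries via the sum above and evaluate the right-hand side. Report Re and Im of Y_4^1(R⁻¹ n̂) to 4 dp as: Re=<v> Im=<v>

Re=0.2874 Im=-0.1393

Need the full column D^4_{m',1} for m'=−4..4 at α=1.4917, β=0.6885, γ=0.7724.
cos(β/2)=0.941329, sin(β/2)=0.337491
d^4_{-4,1}: single k=5 term ⇒ +0.027329;  D = +0.012669-0.024215i
d^4_{-3,1}: k∈[4..5] ⇒ +0.134751 -0.010393 = +0.124358;  D = -0.105290-0.066174i
d^4_{-2,1}: k∈[3..5] ⇒ +0.401798 -0.077471 +0.001992 = +0.326318;  D = -0.194929+0.261699i
d^4_{-1,1}: k∈[2..5] ⇒ +0.792450 -0.305587 +0.019640 -0.000168 = +0.506335;  D = +0.380900+0.333603i
d^4_{0,1}: k∈[1..4] ⇒ +0.988477 -0.762358 +0.097994 -0.002099 = +0.322014;  D = +0.230638-0.224719i
d^4_{1,1}: k∈[0..3] ⇒ +0.616497 -1.188675 +0.305587 -0.013093 = -0.279685;  D = +0.178742+0.215117i
d^4_{2,1}: k∈[0..2] ⇒ -0.937751 +0.602697 -0.051647 = -0.386702;  D = +0.316025-0.222861i
d^4_{3,1}: k∈[0..1] ⇒ +0.628988 -0.134751 = +0.494237;  D = +0.252029+0.425148i
d^4_{4,1}: single k=0 term ⇒ -0.212611;  D = -0.190886+0.093628i
Y_4^{m'}(θ=1.2164,φ=4.9605) and Σ D·Y over m':
  (+0.0127-0.0242i)·(+0.1872-0.2867i)  (-0.1053-0.0662i)·(-0.2427-0.2636i)  (-0.1949+0.2617i)·(+0.0406-0.0220i)  (+0.3809+0.3336i)·(-0.0816-0.3219i)  (+0.2306-0.2247i)·(-0.0111+0.0000i)  (+0.1787+0.2151i)·(+0.0816-0.3219i)  (+0.3160-0.2229i)·(+0.0406+0.0220i)  (+0.2520+0.4251i)·(+0.2427-0.2636i)  (-0.1909+0.0936i)·(+0.1872+0.2867i)
Y_4^1(R⁻¹ n̂) = +0.287392-0.139292i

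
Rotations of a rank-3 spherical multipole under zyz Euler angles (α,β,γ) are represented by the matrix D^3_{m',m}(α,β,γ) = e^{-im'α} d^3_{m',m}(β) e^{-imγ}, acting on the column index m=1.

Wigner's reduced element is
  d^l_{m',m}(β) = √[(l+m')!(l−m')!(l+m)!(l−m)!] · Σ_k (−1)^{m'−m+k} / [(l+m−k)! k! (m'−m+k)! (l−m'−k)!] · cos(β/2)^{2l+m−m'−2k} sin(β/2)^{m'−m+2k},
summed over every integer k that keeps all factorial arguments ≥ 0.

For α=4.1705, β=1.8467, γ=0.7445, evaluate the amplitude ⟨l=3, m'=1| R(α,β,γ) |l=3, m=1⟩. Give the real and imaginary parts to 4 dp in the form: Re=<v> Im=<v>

Re=0.0519 Im=0.2528

Split into d^3_{1,1}(β=1.8467) × two z-phases.
With c≡cos(β/2)=0.603151 and s≡sin(β/2)=0.797627, N=[24·2·24·2]^{1/2}=48.000000
k∈{0,1,2} keeps every argument non-negative
  k=0: (−1)^0·48.0000/(48)·0.6032^6·0.7976^0 = +0.048146
  k=1: (−1)^1·48.0000/(6)·0.6032^4·0.7976^2 = -0.673589
  k=2: (−1)^2·48.0000/(8)·0.6032^2·0.7976^4 = +0.883492
d^3_{1,1}(1.8467) = +0.048146 -0.673589 +0.883492 = +0.258049
Attach z-rotation phases: D = e^{-i(1)(4.1705)}·(+0.258049)·e^{-i(1)(0.7445)} = +0.051927+0.252771i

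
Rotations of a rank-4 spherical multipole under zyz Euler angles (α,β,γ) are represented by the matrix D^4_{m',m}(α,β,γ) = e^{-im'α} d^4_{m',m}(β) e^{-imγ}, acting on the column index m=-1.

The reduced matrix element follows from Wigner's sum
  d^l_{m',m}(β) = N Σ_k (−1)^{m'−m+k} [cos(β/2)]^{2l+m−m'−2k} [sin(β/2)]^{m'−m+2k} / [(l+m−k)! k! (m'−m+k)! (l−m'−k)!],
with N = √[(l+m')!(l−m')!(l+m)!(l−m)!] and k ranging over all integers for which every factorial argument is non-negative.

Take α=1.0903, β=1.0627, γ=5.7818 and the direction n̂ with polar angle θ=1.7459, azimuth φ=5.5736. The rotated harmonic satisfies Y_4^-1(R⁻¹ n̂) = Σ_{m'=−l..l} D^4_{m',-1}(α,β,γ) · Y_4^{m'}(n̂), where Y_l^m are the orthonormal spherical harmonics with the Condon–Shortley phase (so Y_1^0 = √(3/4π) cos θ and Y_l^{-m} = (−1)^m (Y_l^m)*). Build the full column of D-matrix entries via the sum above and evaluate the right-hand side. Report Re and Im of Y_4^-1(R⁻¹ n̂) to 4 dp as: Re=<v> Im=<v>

Need the full column D^4_{m',-1} for m'=−4..4 at α=1.0903, β=1.0627, γ=5.7818.
cos(β/2)=0.862124, sin(β/2)=0.506698
d^4_{-4,-1}: single k=3 term ⇒ +0.463649;  D = -0.349117-0.305103i
d^4_{-3,-1}: k∈[2..3] ⇒ +0.836731 -0.481718 = +0.355013;  D = -0.330721+0.129066i
d^4_{-2,-1}: k∈[1..3] ⇒ +0.760979 -1.314320 +0.302669 = -0.250672;  D = +0.027124-0.249200i
d^4_{-1,-1}: k∈[0..3] ⇒ +0.305181 -1.581273 +1.092435 -0.125786 = -0.309444;  D = -0.257316-0.171883i
d^4_{0,-1}: k∈[0..3] ⇒ -0.802142 +1.662498 -0.574275 +0.033062 = +0.319143;  D = +0.279862-0.153393i
d^4_{1,-1}: k∈[0..3] ⇒ +1.054182 -1.092435 +0.188679 -0.004345 = +0.146082;  D = -0.003051-0.146050i
d^4_{2,-1}: k∈[0..2] ⇒ -0.876213 +0.454004 -0.031365 = -0.453575;  D = +0.406506+0.201204i
d^4_{3,-1}: k∈[0..1] ⇒ +0.481718 -0.099840 = +0.381879;  D = -0.308413+0.225196i
d^4_{4,-1}: single k=0 term ⇒ -0.160158;  D = -0.023965-0.158354i
Y_4^{m'}(θ=1.7459,φ=5.5736) and Σ D·Y over m':
  (-0.3491-0.3051i)·(-0.3971+0.1243i)  (-0.3307+0.1291i)·(+0.1102-0.1766i)  (+0.0271-0.2492i)·(-0.0386-0.2525i)  (-0.2573-0.1719i)·(+0.1716+0.1474i)  (+0.2799-0.1534i)·(+0.2245+0.0000i)  (-0.0031-0.1460i)·(-0.1716+0.1474i)  (+0.4065+0.2012i)·(-0.0386+0.2525i)  (-0.3084+0.2252i)·(-0.1102-0.1766i)  (-0.0240-0.1584i)·(-0.3971-0.1243i)
Y_4^-1(R⁻¹ n̂) = +0.162061+0.266344i

Re=0.1621 Im=0.2663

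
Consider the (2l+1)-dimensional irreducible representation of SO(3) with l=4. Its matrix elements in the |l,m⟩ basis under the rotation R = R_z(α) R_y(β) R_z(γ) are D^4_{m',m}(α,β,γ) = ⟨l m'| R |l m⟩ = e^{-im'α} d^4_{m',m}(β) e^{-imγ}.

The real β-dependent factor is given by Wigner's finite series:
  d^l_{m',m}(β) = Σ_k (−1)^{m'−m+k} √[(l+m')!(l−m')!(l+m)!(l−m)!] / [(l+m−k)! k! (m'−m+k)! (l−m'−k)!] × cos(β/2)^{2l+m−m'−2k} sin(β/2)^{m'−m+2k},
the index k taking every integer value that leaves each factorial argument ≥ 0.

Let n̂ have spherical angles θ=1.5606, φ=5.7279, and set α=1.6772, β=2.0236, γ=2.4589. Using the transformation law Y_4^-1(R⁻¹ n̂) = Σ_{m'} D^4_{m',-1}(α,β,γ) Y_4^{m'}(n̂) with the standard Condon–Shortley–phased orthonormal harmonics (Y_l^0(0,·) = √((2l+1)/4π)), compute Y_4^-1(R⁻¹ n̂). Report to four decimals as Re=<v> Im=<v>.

Re=-0.1526 Im=-0.0979

Need the full column D^4_{m',-1} for m'=−4..4 at α=1.6772, β=2.0236, γ=2.4589.
cos(β/2)=0.530336, sin(β/2)=0.847788
d^4_{-4,-1}: single k=3 term ⇒ +0.191297;  D = -0.185011+0.048638i
d^4_{-3,-1}: k∈[2..3] ⇒ +0.126926 -0.540593 = -0.413668;  D = -0.147072-0.386641i
d^4_{-2,-1}: k∈[1..3] ⇒ +0.042440 -0.542277 +0.923854 = +0.424016;  D = +0.378062-0.191988i
d^4_{-1,-1}: k∈[0..3] ⇒ +0.006258 -0.239867 +1.225951 -1.044298 = -0.051957;  D = +0.028312+0.043565i
d^4_{0,-1}: k∈[0..3] ⇒ -0.044736 +0.685933 -1.752889 +0.746579 = -0.365113;  D = +0.283283-0.230344i
d^4_{1,-1}: k∈[0..3] ⇒ +0.159911 -1.225951 +1.566447 -0.266869 = +0.233539;  D = +0.165747+0.164525i
d^4_{2,-1}: k∈[0..2] ⇒ -0.361518 +1.385780 -0.708267 = +0.315995;  D = +0.197537-0.246641i
d^4_{3,-1}: k∈[0..1] ⇒ +0.540593 -0.828886 = -0.288293;  D = +0.242886+0.155303i
d^4_{4,-1}: single k=0 term ⇒ -0.488857;  D = +0.218117-0.437500i
Y_4^{m'}(θ=1.5606,φ=5.7279) and Σ D·Y over m':
  (-0.1850+0.0486i)·(-0.2679+0.3521i)  (-0.1471-0.3866i)·(-0.0012+0.0127i)  (+0.3781-0.1920i)·(-0.1485-0.2995i)  (+0.0283+0.0436i)·(-0.0123-0.0076i)  (+0.2833-0.2303i)·(+0.3170+0.0000i)  (+0.1657+0.1645i)·(+0.0123-0.0076i)  (+0.1975-0.2466i)·(-0.1485+0.2995i)  (+0.2429+0.1553i)·(+0.0012+0.0127i)  (+0.2181-0.4375i)·(-0.2679-0.3521i)
Y_4^-1(R⁻¹ n̂) = -0.152640-0.097873i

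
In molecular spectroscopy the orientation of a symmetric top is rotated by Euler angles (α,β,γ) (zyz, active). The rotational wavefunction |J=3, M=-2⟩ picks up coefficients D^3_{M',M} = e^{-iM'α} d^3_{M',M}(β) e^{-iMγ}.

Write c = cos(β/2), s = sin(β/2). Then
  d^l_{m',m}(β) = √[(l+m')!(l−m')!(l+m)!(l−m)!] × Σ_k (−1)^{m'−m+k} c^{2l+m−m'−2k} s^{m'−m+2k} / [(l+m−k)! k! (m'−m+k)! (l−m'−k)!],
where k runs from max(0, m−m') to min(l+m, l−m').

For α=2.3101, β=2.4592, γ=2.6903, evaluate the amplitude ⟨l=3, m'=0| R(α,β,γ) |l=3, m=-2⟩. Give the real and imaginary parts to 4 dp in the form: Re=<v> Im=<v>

Re=-0.2619 Im=0.3317

D^3_{0,-2}(2.3101,2.4592,2.6903) = e^{-i·0·2.3101}·d^3_{0,-2}(2.4592)·e^{-i·-2·2.6903}. Compute d first:
Half-angle: c=0.334615, s=0.942355. N=√(6·6·1·120)=65.726707
k: max(0,(-2)−(0))=0 … min(3+(-2),3−(0))=1
  k=0: (−1)^2·65.7267/(12)·0.3346^4·0.9424^2 = +0.060978
  k=1: (−1)^3·65.7267/(12)·0.3346^2·0.9424^4 = -0.483625
d^3_{0,-2}(2.4592) = +0.060978 -0.483625 = -0.422648
Phases: e^{-i·(0)·2.3101}=+1.000000+0.000000i, e^{-i·(-2)·2.6903}=+0.619583-0.784931i ⇒ D=-0.261865+0.331749i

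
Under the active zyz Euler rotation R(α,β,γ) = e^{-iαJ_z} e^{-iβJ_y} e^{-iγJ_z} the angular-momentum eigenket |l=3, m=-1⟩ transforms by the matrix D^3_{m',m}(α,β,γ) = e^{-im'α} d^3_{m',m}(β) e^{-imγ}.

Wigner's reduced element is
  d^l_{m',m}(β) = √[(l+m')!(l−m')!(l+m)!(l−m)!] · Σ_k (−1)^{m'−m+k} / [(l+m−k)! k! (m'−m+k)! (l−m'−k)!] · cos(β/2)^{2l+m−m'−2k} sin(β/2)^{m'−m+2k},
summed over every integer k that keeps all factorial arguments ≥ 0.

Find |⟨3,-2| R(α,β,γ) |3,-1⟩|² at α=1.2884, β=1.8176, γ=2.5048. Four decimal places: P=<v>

P=0.2520

Split into d^3_{-2,-1}(β=1.8176) × two z-phases.
c=cos(1.8176/2)=0.614693, s=sin(1.8176/2)=0.788767; N=√[1·120·2·24]=75.894664
The bounds max(0,m−m')=1 and min(l+m,l−m')=2 give 2 terms
  k=1: (−1)^0·75.8947/(24)·0.6147^5·0.7888^1 = +0.218897
  k=2: (−1)^1·75.8947/(12)·0.6147^3·0.7888^3 = -0.720858
d^3_{-2,-1}(1.8176) = +0.218897 -0.720858 = -0.501962
|D^3_{-2,-1}|² = |d^3_{-2,-1}(β)|² = (-0.501962)² = 0.251966 (the z-rotation phases have unit modulus)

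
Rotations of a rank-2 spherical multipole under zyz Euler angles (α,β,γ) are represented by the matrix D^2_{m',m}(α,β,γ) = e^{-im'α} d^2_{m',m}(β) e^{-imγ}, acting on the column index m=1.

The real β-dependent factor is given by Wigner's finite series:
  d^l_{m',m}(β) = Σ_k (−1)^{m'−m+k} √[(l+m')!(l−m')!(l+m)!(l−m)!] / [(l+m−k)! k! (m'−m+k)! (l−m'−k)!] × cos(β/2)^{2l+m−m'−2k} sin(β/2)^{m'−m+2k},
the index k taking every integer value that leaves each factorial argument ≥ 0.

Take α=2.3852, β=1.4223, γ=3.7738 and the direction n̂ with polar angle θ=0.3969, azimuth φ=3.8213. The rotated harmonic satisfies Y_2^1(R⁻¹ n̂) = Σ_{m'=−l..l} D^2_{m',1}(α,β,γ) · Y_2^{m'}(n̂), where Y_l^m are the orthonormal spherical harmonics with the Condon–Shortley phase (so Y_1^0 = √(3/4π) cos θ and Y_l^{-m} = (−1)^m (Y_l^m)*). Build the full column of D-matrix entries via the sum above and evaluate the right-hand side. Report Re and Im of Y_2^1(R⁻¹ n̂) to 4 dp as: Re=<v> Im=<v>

Re=-0.0730 Im=0.1224

Need the full column D^2_{m',1} for m'=−2..2 at α=2.3852, β=1.4223, γ=3.7738.
cos(β/2)=0.757612, sin(β/2)=0.652705
d^2_{-2,1}: single k=3 term ⇒ +0.421336;  D = +0.228853+0.353766i
d^2_{-1,1}: k∈[2..3] ⇒ +0.733583 -0.181497 = +0.552086;  D = +0.100032-0.542948i
d^2_{0,1}: k∈[1..2] ⇒ +0.695237 -0.516029 = +0.179208;  D = -0.144572+0.105899i
d^2_{1,1}: k∈[0..1] ⇒ +0.329448 -0.733583 = -0.404135;  D = -0.401023-0.050059i
d^2_{2,1}: single k=0 term ⇒ -0.567659;  D = +0.361432+0.437726i
Y_2^{m'}(θ=0.3969,φ=3.8213) and Σ D·Y over m':
  (+0.2289+0.3538i)·(+0.0121-0.0564i)  (+0.1000-0.5429i)·(-0.2142+0.1731i)  (-0.1446+0.1059i)·(+0.4894+0.0000i)  (-0.4010-0.0501i)·(+0.2142+0.1731i)  (+0.3614+0.4377i)·(+0.0121+0.0564i)
Y_2^1(R⁻¹ n̂) = -0.073013+0.122369i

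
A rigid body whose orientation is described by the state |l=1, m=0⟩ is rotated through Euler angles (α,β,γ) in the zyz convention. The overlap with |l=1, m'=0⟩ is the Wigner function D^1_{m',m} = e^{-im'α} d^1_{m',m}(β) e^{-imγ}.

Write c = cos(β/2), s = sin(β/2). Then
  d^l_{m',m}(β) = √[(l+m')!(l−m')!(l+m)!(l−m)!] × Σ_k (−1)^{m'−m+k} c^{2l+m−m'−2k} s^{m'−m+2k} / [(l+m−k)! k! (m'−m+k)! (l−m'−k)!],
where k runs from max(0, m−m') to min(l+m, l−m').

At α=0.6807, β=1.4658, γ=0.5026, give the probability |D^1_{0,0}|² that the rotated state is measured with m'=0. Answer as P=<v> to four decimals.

P=0.0110

Split into d^1_{0,0}(β=1.4658) × two z-phases.
c=cos(1.4658/2)=0.743237, s=sin(1.4658/2)=0.669028; N=√[1·1·1·1]=1.000000
k: max(0,(0)−(0))=0 … min(1+(0),1−(0))=1
  k=0: (−1)^0·1.0000/(1)·0.7432^2·0.6690^0 = +0.552402
  k=1: (−1)^1·1.0000/(1)·0.7432^0·0.6690^2 = -0.447598
d^1_{0,0}(1.4658) = +0.552402 -0.447598 = +0.104804
|D^1_{0,0}|² = |d^1_{0,0}(β)|² = (+0.104804)² = 0.010984 (the z-rotation phases have unit modulus)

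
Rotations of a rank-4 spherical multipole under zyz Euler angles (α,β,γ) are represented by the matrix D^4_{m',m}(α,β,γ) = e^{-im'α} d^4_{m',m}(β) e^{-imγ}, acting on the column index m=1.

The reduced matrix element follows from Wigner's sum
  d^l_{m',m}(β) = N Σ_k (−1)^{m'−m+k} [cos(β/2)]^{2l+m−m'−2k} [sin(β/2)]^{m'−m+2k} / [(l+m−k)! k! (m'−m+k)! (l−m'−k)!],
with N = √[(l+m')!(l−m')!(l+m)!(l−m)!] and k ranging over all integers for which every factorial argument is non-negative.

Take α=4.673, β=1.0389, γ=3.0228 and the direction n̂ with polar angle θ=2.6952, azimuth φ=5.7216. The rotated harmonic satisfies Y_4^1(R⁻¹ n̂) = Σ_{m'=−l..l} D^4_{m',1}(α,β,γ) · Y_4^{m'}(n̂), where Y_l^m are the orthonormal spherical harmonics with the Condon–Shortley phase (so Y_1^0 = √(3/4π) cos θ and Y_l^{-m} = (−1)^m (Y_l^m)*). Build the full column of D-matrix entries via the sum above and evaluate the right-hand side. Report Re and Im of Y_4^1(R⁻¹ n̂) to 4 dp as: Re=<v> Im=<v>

Need the full column D^4_{m',1} for m'=−4..4 at α=4.673, β=1.0389, γ=3.0228.
cos(β/2)=0.868092, sin(β/2)=0.496403
d^4_{-4,1}: single k=5 term ⇒ +0.147558;  D = -0.147447+0.005718i
d^4_{-3,1}: k∈[4..5] ⇒ +0.456162 -0.089497 = +0.366666;  D = +0.000229-0.366666i
d^4_{-2,1}: k∈[3..5] ⇒ +0.852800 -0.418288 +0.027355 = +0.461868;  D = +0.461498+0.018477i
d^4_{-1,1}: k∈[2..5] ⇒ +1.054542 -1.034479 +0.169133 -0.003687 = +0.185509;  D = -0.014715+0.184924i
d^4_{0,1}: k∈[1..4] ⇒ +0.824728 -1.618074 +0.529097 -0.028835 = -0.293085;  D = +0.291019+0.034734i
d^4_{1,1}: k∈[0..3] ⇒ +0.322498 -1.581813 +1.034479 -0.112755 = -0.337591;  D = -0.053178+0.333376i
d^4_{2,1}: k∈[0..2] ⇒ -0.782405 +1.279200 -0.278858 = +0.217936;  D = +0.213696+0.042778i
d^4_{3,1}: k∈[0..1] ⇒ +0.837017 -0.456162 = +0.380854;  D = -0.089405+0.370212i
d^4_{4,1}: single k=0 term ⇒ -0.451259;  D = +0.434138+0.123124i
Y_4^{m'}(θ=2.6952,φ=5.7216) and Σ D·Y over m':
  (-0.1474+0.0057i)·(-0.0096+0.0120i)  (+0.0002-0.3667i)·(+0.0103-0.0903i)  (+0.4615+0.0185i)·(+0.1267+0.2639i)  (-0.0147+0.1849i)·(-0.4203-0.2644i)  (+0.2910+0.0347i)·(+0.1863+0.0000i)  (-0.0532+0.3334i)·(+0.4203-0.2644i)  (+0.2137+0.0428i)·(+0.1267-0.2639i)  (-0.0894+0.3702i)·(-0.0103-0.0903i)  (+0.4341+0.1231i)·(-0.0096-0.0120i)
Y_4^1(R⁻¹ n̂) = +0.266956+0.152193i

Re=0.2670 Im=0.1522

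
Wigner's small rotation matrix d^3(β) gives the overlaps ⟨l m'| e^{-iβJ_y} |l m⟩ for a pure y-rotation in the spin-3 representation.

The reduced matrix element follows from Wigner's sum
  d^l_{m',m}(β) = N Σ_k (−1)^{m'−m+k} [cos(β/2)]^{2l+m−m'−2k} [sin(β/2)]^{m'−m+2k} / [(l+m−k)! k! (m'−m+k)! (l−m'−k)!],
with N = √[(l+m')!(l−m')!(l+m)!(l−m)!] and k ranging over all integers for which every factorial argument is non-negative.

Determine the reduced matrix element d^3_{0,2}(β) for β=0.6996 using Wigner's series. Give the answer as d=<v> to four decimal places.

d=0.4344

d^3_{0,2}(β=0.6996) via Wigner's sum:
c=cos(0.6996/2)=0.939441, s=sin(0.6996/2)=0.342710; N=√[6·6·120·1]=65.726707
k∈{2,3} keeps every argument non-negative
  k=2: (−1)^0·65.7267/(12)·0.9394^4·0.3427^2 = +0.501063
  k=3: (−1)^1·65.7267/(12)·0.9394^2·0.3427^4 = -0.066682
d^3_{0,2}(0.6996) = +0.501063 -0.066682 = +0.434382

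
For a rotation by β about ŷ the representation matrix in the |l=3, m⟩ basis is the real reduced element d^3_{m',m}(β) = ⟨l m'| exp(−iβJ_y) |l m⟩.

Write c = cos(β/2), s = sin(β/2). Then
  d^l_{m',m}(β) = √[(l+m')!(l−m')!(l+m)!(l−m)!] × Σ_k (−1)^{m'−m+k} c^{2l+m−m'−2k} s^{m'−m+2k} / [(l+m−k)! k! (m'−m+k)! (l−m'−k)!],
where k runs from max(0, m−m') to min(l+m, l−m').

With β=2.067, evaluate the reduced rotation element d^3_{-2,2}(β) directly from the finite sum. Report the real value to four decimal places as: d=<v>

d=0.3114

d^3_{-2,2}(β=2.067) via Wigner's sum:
Half-angle: c=0.511815, s=0.859096. N=√(1·120·120·1)=120.000000
Admissible k: 4..5 (factorial args all ≥0)
  k=4: (−1)^0·120.0000/(24)·0.5118^2·0.8591^4 = +0.713448
  k=5: (−1)^1·120.0000/(120)·0.5118^0·0.8591^6 = -0.402021
d^3_{-2,2}(2.067) = +0.713448 -0.402021 = +0.311427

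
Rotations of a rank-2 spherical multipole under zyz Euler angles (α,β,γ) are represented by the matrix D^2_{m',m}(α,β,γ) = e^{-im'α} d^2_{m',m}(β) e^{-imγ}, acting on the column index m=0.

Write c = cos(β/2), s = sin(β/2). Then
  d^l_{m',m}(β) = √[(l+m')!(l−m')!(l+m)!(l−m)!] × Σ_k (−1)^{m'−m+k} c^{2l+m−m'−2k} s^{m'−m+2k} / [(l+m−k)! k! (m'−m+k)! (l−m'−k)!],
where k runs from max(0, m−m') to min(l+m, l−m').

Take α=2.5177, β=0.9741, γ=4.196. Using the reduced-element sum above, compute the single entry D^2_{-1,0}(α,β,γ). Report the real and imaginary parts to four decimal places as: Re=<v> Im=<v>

D^2_{-1,0}(2.5177,0.9741,4.196) = e^{-i·-1·2.5177}·d^2_{-1,0}(0.9741)·e^{-i·0·4.196}. Compute d first:
Half-angle: c=0.883717, s=0.468021. N=√(1·6·2·2)=4.898979
k: max(0,(0)−(-1))=1 … min(2+(0),2−(-1))=2
  k=1: (−1)^0·4.8990/(2)·0.8837^3·0.4680^1 = +0.791191
  k=2: (−1)^1·4.8990/(2)·0.8837^1·0.4680^3 = -0.221914
d^2_{-1,0}(0.9741) = +0.791191 -0.221914 = +0.569276
Attach z-rotation phases: D = e^{-i(-1)(2.5177)}·(+0.569276)·e^{-i(0)(4.196)} = -0.462031+0.332571i

Re=-0.4620 Im=0.3326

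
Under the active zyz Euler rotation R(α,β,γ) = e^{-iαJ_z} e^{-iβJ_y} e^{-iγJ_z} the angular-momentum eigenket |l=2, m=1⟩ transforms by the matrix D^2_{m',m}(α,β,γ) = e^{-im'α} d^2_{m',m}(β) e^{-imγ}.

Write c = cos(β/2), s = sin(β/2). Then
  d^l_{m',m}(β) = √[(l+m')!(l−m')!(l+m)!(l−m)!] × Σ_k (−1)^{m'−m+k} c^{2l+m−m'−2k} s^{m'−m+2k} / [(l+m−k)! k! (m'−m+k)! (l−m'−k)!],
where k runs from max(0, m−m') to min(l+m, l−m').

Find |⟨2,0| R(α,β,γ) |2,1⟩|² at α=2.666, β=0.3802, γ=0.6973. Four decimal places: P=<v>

P=0.1781

Split into d^2_{0,1}(β=0.3802) × two z-phases.
Half-angle: c=0.981985, s=0.188957. N=√(2·2·6·1)=4.898979
k: max(0,(1)−(0))=1 … min(2+(1),2−(0))=2
  k=1: (−1)^0·4.8990/(2)·0.9820^3·0.1890^1 = +0.438282
  k=2: (−1)^1·4.8990/(2)·0.9820^1·0.1890^3 = -0.016228
d^2_{0,1}(0.3802) = +0.438282 -0.016228 = +0.422054
|D^2_{0,1}|² = |d^2_{0,1}(β)|² = (+0.422054)² = 0.178130 (the z-rotation phases have unit modulus)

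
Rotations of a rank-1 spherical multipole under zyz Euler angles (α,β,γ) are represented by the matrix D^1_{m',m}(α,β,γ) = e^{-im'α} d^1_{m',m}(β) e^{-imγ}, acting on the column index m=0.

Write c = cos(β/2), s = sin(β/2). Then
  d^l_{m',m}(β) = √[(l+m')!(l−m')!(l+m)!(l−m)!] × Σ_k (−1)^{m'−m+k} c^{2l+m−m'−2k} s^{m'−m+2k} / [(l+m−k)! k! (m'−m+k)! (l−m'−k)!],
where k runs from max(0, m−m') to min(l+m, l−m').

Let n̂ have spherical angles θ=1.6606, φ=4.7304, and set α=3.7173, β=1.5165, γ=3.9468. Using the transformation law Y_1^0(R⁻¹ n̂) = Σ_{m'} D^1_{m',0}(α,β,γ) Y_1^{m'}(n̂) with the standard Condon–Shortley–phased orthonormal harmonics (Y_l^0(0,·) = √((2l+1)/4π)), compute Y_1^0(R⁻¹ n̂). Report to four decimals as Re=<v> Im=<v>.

Re=0.2548 Im=0.0000

Need the full column D^1_{m',0} for m'=−1..1 at α=3.7173, β=1.5165, γ=3.9468.
cos(β/2)=0.726041, sin(β/2)=0.687652
d^1_{-1,0}: single k=1 term ⇒ +0.706065;  D = -0.592252-0.384402i
d^1_{0,0}: k∈[0..1] ⇒ +0.527135 -0.472865 = +0.054270;  D = +0.054270+0.000000i
d^1_{1,0}: single k=0 term ⇒ -0.706065;  D = +0.592252-0.384402i
Y_1^{m'}(θ=1.6606,φ=4.7304) and Σ D·Y over m':
  (-0.5923-0.3844i)·(+0.0062+0.3440i)  (+0.0543+0.0000i)·(-0.0438+0.0000i)  (+0.5923-0.3844i)·(-0.0062+0.3440i)
Y_1^0(R⁻¹ n̂) = +0.254785+0.000000i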